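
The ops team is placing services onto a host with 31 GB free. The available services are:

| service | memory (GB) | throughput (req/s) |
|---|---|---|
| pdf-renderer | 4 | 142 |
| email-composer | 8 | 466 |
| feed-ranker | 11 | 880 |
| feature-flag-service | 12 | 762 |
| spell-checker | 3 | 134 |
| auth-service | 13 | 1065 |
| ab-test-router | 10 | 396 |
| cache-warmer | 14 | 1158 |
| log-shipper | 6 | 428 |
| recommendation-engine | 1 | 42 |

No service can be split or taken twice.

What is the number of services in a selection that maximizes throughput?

The maximum throughput within 31 GB is 2466.
For example feed-ranker + cache-warmer + log-shipper achieves it, using 31 GB.
Every optimal selection uses 3 services.

3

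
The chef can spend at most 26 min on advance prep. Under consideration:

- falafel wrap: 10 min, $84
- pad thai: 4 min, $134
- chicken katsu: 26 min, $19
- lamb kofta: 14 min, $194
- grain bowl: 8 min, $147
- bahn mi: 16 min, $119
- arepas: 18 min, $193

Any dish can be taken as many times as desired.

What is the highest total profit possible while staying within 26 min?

Density check — pad thai 33.50, grain bowl 18.38, lamb kofta 13.86 are the best per min.
The ratio ordering already packs tightly: 6×pad thai, 24 min, 804.
That's the maximum — no swap from here does better than 804.

804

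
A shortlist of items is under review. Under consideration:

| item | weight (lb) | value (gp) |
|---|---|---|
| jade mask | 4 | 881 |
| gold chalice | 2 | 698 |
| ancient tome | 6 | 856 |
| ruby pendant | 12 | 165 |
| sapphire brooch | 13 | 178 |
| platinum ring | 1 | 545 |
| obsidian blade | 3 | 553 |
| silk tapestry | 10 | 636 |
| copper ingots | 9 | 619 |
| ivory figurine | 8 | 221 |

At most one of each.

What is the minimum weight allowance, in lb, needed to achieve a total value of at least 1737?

6

Need the lightest bundle worth ≥ 1737.
gold chalice + platinum ring + obsidian blade: 1796 value at 6 lb.
Below 6 lb the best achievable stays under 1737.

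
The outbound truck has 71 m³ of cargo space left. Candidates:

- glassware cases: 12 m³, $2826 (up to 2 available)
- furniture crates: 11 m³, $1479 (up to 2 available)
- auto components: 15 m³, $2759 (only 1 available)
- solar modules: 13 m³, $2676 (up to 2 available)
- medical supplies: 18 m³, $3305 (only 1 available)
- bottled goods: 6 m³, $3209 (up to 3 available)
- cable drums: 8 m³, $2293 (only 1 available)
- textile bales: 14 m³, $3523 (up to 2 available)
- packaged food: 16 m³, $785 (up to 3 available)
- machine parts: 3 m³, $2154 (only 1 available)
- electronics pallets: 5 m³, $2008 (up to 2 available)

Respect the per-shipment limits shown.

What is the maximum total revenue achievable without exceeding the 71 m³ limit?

Greedy by ratio would take 3×bottled goods + cable drums + 2×textile bales + machine parts + 2×electronics pallets: 67 m³ used, total 25136.
Replace cable drums with glassware cases: the trade gains 533 net, giving 25669 at 71 m³.
No other feasible combination exceeds 25669.

25669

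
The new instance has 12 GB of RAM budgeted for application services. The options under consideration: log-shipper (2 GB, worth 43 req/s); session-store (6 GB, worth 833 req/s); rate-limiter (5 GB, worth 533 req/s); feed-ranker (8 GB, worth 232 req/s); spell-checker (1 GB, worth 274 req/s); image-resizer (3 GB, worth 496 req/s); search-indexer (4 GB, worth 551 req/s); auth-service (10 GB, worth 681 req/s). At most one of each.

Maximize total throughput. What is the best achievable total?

A density-first pass picks log-shipper + session-store + spell-checker + image-resizer — 1646 at 12 GB.
Replace log-shipper and image-resizer with search-indexer: the trade gains 12 net, giving 1658 at 11 GB.

1658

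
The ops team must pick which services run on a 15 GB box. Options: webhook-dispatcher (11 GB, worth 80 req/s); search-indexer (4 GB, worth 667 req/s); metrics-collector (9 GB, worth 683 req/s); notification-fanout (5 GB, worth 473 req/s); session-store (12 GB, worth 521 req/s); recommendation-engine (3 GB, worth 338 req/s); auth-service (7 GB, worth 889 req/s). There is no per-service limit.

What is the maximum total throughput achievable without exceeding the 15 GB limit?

By throughput per GB: search-indexer 166.75, auth-service 127.00, recommendation-engine 112.67 lead.
Taking 3×search-indexer + recommendation-engine: 15 GB used, 2339 in throughput.

2339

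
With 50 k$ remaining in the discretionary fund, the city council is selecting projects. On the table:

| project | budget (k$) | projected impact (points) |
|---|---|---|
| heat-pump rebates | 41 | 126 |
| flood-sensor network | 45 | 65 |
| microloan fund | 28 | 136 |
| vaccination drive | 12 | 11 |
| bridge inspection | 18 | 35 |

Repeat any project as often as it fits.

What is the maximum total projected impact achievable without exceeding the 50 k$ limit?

Best packing: microloan fund + bridge inspection — 46 k$, 171 total.
No other feasible combination exceeds 171.

171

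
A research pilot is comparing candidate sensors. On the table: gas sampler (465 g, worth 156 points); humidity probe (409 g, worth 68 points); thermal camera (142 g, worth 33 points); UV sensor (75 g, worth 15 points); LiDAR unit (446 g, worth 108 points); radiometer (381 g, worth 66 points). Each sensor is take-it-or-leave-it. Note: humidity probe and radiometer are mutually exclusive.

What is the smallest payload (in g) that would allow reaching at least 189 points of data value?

607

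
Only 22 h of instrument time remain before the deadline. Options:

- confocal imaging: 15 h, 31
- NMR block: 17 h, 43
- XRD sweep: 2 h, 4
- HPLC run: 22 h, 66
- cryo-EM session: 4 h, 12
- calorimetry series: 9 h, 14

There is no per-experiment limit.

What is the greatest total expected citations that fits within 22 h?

66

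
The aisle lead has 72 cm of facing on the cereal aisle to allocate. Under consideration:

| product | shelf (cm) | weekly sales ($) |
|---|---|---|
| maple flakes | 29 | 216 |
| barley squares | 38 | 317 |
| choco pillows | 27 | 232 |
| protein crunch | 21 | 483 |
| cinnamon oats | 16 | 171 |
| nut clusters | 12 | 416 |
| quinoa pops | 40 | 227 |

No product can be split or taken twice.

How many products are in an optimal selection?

3

Optimal total is 1216.
For example barley squares + protein crunch + nut clusters achieves it, using 71 cm.
Any selection reaching 1216 contains exactly 3 products.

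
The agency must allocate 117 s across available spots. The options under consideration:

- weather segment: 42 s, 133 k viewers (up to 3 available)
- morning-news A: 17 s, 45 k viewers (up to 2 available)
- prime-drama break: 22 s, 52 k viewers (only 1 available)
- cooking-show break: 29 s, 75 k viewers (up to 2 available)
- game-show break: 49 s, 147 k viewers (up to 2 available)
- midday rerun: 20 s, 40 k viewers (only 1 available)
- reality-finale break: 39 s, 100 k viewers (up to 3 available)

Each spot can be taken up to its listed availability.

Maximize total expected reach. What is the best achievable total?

The ratio heuristic lands on 2×weather segment + morning-news A (311) but leaves 16 s idle.
Dropping morning-news A frees 17 s; slotting in cooking-show break (29 s) lifts the total to 341 at 113 s.

341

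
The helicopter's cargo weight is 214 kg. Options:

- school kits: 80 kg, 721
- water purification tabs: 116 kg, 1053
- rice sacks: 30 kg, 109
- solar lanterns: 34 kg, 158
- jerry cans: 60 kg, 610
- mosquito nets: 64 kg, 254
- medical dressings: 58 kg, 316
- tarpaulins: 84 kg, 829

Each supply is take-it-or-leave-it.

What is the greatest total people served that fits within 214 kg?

1882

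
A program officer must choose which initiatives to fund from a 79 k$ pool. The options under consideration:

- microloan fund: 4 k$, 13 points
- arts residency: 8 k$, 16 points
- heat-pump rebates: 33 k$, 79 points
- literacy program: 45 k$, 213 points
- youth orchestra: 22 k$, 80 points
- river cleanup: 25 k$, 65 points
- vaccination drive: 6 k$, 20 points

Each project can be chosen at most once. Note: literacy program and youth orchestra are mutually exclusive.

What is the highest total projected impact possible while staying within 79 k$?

298

Taking literacy program + river cleanup + vaccination drive: 76 k$ used, 298 in projected impact.
Every other selection either busts 79 k$ or breaks a pairing rule or fails to beat 298.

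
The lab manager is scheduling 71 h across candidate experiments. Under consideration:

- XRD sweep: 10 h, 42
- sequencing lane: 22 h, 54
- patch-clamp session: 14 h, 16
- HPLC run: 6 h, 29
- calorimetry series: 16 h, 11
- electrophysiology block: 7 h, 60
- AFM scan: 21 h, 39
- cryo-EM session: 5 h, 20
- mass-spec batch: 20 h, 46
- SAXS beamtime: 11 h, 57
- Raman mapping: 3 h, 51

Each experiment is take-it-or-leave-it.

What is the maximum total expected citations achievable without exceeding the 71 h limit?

313

Density check — Raman mapping 17.00, electrophysiology block 8.57, SAXS beamtime 5.18 are the best per h.
Best packing: XRD sweep + sequencing lane + HPLC run + electrophysiology block + cryo-EM session + SAXS beamtime + Raman mapping — 64 h, 313 total.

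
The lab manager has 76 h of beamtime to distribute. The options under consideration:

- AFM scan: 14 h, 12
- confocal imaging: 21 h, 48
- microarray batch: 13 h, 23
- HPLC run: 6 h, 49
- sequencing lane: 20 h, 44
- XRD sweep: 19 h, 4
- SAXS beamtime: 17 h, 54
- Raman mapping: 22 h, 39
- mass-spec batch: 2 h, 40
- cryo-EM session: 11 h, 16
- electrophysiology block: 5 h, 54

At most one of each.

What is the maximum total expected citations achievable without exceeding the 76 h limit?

Best packing: confocal imaging + HPLC run + sequencing lane + SAXS beamtime + mass-spec batch + electrophysiology block — 71 h, 289 total.
The spare 5 h is too small for any remaining experiment, and no exchange beats 289.

289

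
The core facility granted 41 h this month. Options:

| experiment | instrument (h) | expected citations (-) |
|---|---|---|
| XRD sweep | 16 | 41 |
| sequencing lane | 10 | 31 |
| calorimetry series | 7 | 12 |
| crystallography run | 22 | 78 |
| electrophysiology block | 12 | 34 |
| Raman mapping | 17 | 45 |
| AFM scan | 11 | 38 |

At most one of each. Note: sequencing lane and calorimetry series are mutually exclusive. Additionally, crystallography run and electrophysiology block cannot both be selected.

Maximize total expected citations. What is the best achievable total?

Best packing: calorimetry series + crystallography run + AFM scan — 40 h, 128 total.
The spare 1 h is too small for any remaining experiment, and no feasible exchange beats 128.

128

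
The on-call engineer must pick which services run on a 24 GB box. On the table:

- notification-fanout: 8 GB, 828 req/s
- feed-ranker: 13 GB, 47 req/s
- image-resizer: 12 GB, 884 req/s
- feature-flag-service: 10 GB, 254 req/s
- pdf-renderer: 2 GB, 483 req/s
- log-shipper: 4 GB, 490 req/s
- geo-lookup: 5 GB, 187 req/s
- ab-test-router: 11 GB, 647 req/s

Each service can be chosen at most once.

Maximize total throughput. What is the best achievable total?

Density check — pdf-renderer 241.50, log-shipper 122.50, notification-fanout 103.50 are the best per GB.
Taking the top-ratio services first gives notification-fanout + pdf-renderer + log-shipper + geo-lookup for 1988 (19 GB).
Replace pdf-renderer and geo-lookup with image-resizer: the trade gains 214 net, giving 2202 at 24 GB.

2202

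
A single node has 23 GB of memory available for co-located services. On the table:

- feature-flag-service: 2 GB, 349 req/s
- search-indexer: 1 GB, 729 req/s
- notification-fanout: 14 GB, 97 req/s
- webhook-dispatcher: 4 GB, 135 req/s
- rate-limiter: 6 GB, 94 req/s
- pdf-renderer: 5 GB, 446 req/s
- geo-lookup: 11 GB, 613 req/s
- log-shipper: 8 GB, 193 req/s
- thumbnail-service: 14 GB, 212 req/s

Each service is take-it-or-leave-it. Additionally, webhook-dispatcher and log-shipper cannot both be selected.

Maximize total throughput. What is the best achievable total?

Density check — search-indexer 729.00, feature-flag-service 174.50, pdf-renderer 89.20 are the best per GB.
Feature-flag-service + search-indexer + webhook-dispatcher + pdf-renderer + geo-lookup uses 23 of the 23 GB and totals 2272.

2272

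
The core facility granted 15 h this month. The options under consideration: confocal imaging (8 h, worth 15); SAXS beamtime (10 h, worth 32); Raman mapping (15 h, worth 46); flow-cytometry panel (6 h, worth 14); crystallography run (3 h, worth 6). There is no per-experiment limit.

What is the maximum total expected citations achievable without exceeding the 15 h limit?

Filling by ratio: SAXS beamtime + crystallography run for 38, with 2 h left unused.
Replace SAXS beamtime and crystallography run with Raman mapping: the trade gains 8 net, giving 46 at 15 h.
Every other selection either busts 15 h or fails to beat 46.

46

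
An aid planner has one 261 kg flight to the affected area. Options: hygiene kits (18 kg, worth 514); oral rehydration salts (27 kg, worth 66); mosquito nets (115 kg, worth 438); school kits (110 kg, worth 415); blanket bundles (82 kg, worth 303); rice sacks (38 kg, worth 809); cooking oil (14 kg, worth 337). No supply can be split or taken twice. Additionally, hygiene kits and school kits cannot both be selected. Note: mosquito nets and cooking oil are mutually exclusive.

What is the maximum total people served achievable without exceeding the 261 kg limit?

2064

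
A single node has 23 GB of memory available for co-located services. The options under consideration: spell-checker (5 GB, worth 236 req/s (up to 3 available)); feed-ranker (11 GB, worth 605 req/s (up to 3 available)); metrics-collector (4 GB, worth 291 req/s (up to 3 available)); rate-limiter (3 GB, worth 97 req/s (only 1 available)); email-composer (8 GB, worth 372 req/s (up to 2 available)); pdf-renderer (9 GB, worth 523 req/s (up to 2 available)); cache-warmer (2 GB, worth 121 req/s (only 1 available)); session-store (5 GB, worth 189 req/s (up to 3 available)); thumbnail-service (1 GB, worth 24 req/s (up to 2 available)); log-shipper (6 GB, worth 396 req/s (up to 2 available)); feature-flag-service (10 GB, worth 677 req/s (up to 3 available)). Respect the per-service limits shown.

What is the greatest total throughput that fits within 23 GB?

Best packing: 3×metrics-collector + thumbnail-service + feature-flag-service — 23 GB, 1574 total.

1574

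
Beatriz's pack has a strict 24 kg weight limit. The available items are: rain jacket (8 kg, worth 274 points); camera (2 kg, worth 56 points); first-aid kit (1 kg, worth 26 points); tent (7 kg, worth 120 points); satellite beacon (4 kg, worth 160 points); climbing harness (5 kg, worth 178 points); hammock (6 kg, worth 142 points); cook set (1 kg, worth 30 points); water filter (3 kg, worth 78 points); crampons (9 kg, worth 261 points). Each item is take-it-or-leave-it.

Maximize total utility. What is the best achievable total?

Rain jacket + camera + first-aid kit + satellite beacon + climbing harness + cook set + water filter uses 24 of the 24 kg and totals 802.
No other feasible combination exceeds 802.

802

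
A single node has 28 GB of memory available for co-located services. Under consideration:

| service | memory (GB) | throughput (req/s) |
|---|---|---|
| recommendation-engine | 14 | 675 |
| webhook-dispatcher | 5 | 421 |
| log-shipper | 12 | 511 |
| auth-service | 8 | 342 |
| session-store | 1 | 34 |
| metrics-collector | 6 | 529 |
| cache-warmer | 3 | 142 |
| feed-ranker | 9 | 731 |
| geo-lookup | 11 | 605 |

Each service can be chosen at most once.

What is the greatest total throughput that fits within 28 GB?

2023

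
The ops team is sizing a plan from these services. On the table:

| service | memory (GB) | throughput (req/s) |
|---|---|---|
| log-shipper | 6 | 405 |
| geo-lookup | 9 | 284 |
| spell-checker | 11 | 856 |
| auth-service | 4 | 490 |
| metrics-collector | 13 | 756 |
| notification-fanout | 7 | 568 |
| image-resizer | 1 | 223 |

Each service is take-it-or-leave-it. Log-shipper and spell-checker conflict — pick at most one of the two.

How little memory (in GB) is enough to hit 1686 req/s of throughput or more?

18

Look for the lowest-memory combination reaching 1686.
log-shipper + auth-service + notification-fanout + image-resizer reaches 1686 using 18 GB.
Below 18 GB the best achievable stays under 1686.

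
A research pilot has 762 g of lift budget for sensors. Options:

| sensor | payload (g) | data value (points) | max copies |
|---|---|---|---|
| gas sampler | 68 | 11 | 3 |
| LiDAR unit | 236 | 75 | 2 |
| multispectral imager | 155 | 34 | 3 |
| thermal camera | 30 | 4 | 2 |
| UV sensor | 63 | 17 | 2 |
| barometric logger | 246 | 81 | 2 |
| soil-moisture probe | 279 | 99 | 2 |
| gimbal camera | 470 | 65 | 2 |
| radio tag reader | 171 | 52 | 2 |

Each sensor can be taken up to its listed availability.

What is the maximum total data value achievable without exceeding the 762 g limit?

Taking the top-ratio sensors first gives thermal camera + 2×soil-moisture probe + radio tag reader for 254 (759 g).
Using the slack differently, LiDAR unit + barometric logger + soil-moisture probe comes to 255 at 761 g.
The spare 1 g is too small for any remaining sensor, and no exchange beats 255.

255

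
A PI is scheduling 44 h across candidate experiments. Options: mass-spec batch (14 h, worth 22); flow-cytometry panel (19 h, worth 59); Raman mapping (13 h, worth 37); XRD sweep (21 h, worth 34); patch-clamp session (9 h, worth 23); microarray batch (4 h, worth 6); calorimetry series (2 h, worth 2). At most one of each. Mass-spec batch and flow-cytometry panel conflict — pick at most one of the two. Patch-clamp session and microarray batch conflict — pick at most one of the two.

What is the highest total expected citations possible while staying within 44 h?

By expected citations per h: flow-cytometry panel 3.11, Raman mapping 2.85, patch-clamp session 2.56 lead.
Taking flow-cytometry panel + Raman mapping + patch-clamp session + calorimetry series: 43 h used, 121 in expected citations.

121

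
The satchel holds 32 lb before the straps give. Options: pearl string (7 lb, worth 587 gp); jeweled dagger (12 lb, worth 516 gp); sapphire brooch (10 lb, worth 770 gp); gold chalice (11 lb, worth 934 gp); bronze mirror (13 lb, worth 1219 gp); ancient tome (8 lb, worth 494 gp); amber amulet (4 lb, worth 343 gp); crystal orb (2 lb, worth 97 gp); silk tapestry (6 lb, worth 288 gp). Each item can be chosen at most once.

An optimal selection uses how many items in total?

Optimal total is 2740.
pearl string + gold chalice + bronze mirror hits 2740 at 31 lb.
Any selection reaching 2740 contains exactly 3 items.

3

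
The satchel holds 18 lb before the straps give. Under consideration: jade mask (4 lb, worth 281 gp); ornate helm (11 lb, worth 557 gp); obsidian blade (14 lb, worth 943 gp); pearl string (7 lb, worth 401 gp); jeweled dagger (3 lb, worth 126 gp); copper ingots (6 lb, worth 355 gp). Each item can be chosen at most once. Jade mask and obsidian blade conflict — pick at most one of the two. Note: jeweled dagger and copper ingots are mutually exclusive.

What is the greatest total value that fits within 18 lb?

1069

By value per lb: jade mask 70.25, obsidian blade 67.36, copper ingots 59.17 lead.
Best packing: obsidian blade + jeweled dagger — 17 lb, 1069 total.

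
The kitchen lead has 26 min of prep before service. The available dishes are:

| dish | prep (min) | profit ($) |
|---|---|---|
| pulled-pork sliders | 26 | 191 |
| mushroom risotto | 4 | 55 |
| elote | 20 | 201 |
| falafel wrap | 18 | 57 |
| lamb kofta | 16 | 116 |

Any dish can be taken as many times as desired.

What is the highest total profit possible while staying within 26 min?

330

Density check — mushroom risotto 13.75, elote 10.05, pulled-pork sliders 7.35 are the best per min.
Taking 6×mushroom risotto: 24 min used, 330 in profit.
Nothing else within 26 min beats 330.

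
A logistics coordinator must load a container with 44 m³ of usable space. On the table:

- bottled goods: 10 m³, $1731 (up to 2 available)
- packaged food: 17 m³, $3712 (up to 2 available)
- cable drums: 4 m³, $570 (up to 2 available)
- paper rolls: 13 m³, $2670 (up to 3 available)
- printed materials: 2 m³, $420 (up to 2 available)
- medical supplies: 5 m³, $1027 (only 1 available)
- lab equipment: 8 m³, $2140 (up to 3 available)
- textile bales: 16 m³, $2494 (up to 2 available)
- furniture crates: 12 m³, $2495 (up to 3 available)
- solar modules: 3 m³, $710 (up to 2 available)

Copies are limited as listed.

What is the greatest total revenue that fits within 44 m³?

10842

Taking the top-ratio shipments first gives cable drums + 2×printed materials + medical supplies + 3×lab equipment + 2×solar modules for 10277 (43 m³).
A better packing is packaged food + 3×lab equipment + solar modules: 44 m³, total 10842.
Every other selection either busts 44 m³ or exceeds an availability limit or fails to beat 10842.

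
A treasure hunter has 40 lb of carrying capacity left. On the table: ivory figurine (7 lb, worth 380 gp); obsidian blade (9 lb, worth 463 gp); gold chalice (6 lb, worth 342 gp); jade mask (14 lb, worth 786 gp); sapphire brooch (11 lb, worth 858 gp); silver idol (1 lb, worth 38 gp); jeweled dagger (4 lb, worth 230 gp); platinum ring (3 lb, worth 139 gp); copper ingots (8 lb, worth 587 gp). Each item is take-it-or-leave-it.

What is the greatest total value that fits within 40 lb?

By value per lb: sapphire brooch 78.00, copper ingots 73.38, jeweled dagger 57.50 lead.
Taking the top-ratio items first gives ivory figurine + gold chalice + sapphire brooch + silver idol + jeweled dagger + platinum ring + copper ingots for 2574 (40 lb).
But ivory figurine + jade mask + sapphire brooch + copper ingots fits in 40 lb and reaches 2611.
No other feasible combination exceeds 2611.

2611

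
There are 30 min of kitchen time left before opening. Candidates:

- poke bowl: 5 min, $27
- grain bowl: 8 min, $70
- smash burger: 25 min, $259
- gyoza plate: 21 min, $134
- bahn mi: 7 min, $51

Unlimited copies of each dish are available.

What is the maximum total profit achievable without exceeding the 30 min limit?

286

The ratio ordering already packs tightly: poke bowl + smash burger, 30 min, 286.
Nothing else within 30 min beats 286.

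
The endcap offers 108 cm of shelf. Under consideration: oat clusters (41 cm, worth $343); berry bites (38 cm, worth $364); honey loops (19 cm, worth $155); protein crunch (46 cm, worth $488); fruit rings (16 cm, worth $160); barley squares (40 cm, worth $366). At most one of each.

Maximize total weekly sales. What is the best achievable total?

1014

Density check — protein crunch 10.61, fruit rings 10.00, berry bites 9.58, barley squares 9.15 are the best per cm.
Filling by ratio: berry bites + protein crunch + fruit rings for 1012, with 8 cm left unused.
Replace berry bites with barley squares: the trade gains 2 net, giving 1014 at 102 cm.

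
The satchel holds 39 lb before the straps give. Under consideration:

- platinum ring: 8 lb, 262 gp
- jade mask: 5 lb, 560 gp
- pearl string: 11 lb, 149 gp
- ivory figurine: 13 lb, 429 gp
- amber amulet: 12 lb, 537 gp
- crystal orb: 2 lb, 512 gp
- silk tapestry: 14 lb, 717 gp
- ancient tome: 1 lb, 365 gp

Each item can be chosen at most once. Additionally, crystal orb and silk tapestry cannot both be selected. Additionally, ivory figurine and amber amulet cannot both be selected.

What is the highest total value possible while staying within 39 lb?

2385

By value per lb: ancient tome 365.00, crystal orb 256.00, jade mask 112.00, silk tapestry 51.21 lead.
Best packing: platinum ring + jade mask + pearl string + amber amulet + crystal orb + ancient tome — 39 lb, 2385 total.
Every other selection either busts 39 lb or breaks a pairing rule or fails to beat 2385.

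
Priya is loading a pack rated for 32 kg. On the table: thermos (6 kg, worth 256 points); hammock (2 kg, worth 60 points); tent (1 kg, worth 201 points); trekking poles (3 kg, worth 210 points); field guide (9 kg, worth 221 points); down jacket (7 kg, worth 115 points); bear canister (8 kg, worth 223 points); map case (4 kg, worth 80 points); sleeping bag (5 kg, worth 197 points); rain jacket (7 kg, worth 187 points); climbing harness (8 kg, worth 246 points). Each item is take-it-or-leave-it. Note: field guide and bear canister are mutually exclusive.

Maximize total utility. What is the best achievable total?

Ranking by ratio (utility/kg): tent 201.00, trekking poles 70.00, thermos 42.67.
Taking thermos + hammock + tent + trekking poles + sleeping bag + rain jacket + climbing harness: 32 kg used, 1357 in utility.
An exhaustive check of the 2048 subsets confirms 1357.

1357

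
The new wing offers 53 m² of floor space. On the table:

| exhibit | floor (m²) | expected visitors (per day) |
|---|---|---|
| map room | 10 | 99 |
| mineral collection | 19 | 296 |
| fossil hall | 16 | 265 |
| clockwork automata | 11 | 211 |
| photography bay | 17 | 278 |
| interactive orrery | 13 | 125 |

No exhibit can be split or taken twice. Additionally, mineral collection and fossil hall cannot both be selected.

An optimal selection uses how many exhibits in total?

Best achievable expected visitors is 785.
mineral collection + clockwork automata + photography bay hits 785 at 47 m².
Any selection reaching 785 contains exactly 3 exhibits.

3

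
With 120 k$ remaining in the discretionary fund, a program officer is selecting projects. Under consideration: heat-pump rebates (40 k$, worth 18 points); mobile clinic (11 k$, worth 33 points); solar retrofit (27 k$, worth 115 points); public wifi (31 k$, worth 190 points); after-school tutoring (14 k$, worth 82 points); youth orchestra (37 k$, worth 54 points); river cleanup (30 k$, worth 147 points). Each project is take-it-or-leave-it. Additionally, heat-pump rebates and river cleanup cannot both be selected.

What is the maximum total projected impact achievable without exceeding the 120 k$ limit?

567

The ratio ordering already packs tightly: mobile clinic + solar retrofit + public wifi + after-school tutoring + river cleanup, 113 k$, 567.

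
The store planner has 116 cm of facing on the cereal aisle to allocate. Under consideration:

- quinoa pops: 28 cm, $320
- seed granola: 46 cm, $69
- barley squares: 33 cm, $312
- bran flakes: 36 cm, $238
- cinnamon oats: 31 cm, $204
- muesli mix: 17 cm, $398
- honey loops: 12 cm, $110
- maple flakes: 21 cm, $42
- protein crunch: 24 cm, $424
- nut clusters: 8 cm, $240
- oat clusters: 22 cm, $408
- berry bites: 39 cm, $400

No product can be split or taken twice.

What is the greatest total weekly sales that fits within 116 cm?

1900

Density check — nut clusters 30.00, muesli mix 23.41, oat clusters 18.55 are the best per cm.
Best packing: quinoa pops + muesli mix + honey loops + protein crunch + nut clusters + oat clusters — 111 cm, 1900 total.
The spare 5 cm is too small for any remaining product, and no exchange beats 1900.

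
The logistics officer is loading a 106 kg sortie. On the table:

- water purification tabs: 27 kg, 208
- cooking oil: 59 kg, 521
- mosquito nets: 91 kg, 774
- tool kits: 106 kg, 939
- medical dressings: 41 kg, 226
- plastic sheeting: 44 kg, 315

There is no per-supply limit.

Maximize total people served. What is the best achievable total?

The ratio ordering already packs tightly: tool kits, 106 kg, 939.
Nothing else within 106 kg beats 939.

939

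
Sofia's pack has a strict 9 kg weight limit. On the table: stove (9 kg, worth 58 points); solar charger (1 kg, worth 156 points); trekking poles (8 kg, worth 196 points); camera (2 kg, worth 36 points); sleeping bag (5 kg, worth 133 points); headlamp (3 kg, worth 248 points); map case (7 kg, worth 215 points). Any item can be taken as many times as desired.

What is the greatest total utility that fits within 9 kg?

1404

Ranking by ratio (utility/kg): solar charger 156.00, headlamp 82.67, map case 30.71, sleeping bag 26.60.
Taking 9×solar charger: 9 kg used, 1404 in utility.
That's the maximum — no swap from here does better than 1404.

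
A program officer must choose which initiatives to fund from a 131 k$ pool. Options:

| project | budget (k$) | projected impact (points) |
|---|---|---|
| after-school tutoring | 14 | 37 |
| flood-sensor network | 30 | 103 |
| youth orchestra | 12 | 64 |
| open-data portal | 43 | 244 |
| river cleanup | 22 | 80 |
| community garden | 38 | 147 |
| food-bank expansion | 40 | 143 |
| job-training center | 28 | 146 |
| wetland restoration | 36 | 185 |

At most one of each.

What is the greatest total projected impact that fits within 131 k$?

655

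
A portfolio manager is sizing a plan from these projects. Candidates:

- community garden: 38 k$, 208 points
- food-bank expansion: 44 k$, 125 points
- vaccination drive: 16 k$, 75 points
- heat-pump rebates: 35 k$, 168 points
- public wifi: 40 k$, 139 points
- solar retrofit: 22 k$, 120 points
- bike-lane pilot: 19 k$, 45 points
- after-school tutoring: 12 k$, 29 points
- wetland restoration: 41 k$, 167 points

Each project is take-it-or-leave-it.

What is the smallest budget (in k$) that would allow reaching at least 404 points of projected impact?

85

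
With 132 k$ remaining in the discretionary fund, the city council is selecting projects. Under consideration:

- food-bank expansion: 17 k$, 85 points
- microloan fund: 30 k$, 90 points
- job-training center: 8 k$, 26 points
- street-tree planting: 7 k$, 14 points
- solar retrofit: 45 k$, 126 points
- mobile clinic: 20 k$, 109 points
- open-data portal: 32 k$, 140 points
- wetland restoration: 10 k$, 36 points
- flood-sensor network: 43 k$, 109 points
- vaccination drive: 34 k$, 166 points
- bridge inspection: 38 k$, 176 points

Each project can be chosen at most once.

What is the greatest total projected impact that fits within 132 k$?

617

Taking the top-ratio projects first gives food-bank expansion + job-training center + mobile clinic + wetland restoration + vaccination drive + bridge inspection for 598 (127 k$).
Replace food-bank expansion and wetland restoration with open-data portal: the trade gains 19 net, giving 617 at 132 k$.
The closest alternative, street-tree planting + mobile clinic + open-data portal + vaccination drive + bridge inspection, reaches only 605.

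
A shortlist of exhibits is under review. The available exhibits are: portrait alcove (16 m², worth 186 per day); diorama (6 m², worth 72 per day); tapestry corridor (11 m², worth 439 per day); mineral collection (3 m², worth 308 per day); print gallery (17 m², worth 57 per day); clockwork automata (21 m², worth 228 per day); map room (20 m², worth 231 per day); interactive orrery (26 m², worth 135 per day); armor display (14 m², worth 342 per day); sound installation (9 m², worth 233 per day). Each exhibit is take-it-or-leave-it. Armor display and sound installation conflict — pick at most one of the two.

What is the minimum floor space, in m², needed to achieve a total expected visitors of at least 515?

12

Look for the lowest-floor combination reaching 515.
mineral collection + sound installation: 541 expected visitors at 12 m².
Below 12 m² the best achievable stays under 515.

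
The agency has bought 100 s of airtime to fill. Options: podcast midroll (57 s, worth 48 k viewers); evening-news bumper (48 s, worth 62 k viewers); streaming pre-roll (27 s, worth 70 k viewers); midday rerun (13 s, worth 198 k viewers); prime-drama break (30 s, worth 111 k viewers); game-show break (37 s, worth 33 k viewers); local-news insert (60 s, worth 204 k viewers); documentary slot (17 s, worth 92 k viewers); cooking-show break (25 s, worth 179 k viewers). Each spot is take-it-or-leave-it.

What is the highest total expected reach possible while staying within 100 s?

581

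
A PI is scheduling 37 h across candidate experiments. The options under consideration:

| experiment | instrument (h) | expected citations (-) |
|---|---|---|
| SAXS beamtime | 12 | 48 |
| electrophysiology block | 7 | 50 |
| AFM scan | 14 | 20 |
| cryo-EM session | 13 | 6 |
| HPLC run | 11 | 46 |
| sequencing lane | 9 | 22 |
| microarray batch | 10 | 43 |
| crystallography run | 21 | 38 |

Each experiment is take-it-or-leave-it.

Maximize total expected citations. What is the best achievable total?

Density check — electrophysiology block 7.14, microarray batch 4.30, HPLC run 4.18 are the best per h.
Taking electrophysiology block + HPLC run + sequencing lane + microarray batch: 37 h used, 161 in expected citations.
That's the maximum — no swap from here does better than 161.

161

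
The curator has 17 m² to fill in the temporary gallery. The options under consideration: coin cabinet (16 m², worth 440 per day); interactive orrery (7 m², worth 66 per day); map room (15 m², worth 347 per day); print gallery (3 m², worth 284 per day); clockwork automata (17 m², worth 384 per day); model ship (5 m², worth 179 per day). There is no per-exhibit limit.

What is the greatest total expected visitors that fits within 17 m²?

1420

Taking 5×print gallery: 15 m² used, 1420 in expected visitors.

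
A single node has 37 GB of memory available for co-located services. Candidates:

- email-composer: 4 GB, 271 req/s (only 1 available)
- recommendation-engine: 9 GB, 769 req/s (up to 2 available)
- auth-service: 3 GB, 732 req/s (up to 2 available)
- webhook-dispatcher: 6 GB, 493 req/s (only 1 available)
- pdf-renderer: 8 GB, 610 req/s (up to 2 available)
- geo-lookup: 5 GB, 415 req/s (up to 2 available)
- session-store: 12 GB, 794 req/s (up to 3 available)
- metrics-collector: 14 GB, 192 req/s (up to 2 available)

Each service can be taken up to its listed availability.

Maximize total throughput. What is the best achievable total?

4027

Density check — auth-service 244.00, recommendation-engine 85.44, geo-lookup 83.00 are the best per GB.
Greedy by ratio would take 2×recommendation-engine + 2×auth-service + 2×geo-lookup: 34 GB used, total 3832.
The 5 GB tied up in geo-lookup is better spent on pdf-renderer — total rises to 4027 (37 GB).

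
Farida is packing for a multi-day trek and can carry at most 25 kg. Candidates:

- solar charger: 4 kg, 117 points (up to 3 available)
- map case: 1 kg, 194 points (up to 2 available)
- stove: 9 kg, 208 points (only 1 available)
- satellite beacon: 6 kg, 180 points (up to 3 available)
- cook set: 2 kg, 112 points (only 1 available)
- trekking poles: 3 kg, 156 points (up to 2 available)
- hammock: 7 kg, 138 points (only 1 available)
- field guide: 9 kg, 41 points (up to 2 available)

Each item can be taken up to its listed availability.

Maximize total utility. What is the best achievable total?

Ranking by ratio (utility/kg): map case 194.00, cook set 56.00, trekking poles 52.00.
Greedy by ratio would take 2×map case + 2×satellite beacon + cook set + 2×trekking poles: 22 kg used, total 1172.
The 6 kg tied up in satellite beacon is better spent on 2×solar charger — total rises to 1226 (24 kg).
That's the maximum — no swap from here does better than 1226.

1226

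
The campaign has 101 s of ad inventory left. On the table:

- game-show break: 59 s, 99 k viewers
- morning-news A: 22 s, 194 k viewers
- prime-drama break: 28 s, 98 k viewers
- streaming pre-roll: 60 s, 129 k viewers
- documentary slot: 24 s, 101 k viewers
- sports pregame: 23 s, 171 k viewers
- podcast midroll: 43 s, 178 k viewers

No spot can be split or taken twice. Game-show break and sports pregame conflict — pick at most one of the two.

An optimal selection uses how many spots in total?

Optimal total is 564.
One optimal bundle: morning-news A + prime-drama break + documentary slot + sports pregame (97 s).
Any selection reaching 564 contains exactly 4 spots.

4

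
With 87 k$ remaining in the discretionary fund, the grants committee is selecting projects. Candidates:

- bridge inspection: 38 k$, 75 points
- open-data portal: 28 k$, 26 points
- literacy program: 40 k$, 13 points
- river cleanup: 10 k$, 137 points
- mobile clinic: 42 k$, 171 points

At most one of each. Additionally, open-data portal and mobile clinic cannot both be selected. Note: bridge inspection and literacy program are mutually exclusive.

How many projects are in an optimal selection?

2

The maximum projected impact within 87 k$ is 308.
One optimal bundle: river cleanup + mobile clinic (52 k$).
Every optimal selection uses 2 projects.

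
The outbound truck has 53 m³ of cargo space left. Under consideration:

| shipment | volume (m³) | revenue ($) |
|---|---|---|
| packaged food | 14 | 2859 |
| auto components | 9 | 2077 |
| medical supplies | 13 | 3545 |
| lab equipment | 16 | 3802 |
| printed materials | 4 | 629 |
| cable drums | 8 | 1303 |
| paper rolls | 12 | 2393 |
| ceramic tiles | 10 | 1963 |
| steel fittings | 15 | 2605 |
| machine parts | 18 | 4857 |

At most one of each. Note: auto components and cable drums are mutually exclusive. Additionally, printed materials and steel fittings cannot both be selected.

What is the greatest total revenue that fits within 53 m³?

12872

Density check — medical supplies 272.69, machine parts 269.83, lab equipment 237.62, auto components 230.78 are the best per m³.
Filling by ratio: medical supplies + lab equipment + printed materials + machine parts for 12833, with 2 m³ left unused.
Replace lab equipment and printed materials with auto components + paper rolls: the trade gains 39 net, giving 12872 at 52 m³.
Next best is medical supplies + lab equipment + printed materials + machine parts at 12833 (51 m³) — short by 39.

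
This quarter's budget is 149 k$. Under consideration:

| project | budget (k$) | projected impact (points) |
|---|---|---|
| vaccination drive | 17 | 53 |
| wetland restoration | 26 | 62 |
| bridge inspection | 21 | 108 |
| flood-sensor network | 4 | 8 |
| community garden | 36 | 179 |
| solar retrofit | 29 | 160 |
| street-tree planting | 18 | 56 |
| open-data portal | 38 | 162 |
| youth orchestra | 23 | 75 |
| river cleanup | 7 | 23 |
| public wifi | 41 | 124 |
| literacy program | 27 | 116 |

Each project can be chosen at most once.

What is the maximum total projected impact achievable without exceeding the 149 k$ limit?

Ranking by ratio (projected impact/k$): solar retrofit 5.52, bridge inspection 5.14, community garden 4.97, literacy program 4.30.
Greedy by ratio would take bridge inspection + flood-sensor network + community garden + solar retrofit + youth orchestra + river cleanup + literacy program: 147 k$ used, total 669.
Reworking the packing: bridge inspection + community garden + solar retrofit + street-tree planting + open-data portal + river cleanup uses 149 k$ and improves the total to 688.
Nothing else within 149 k$ beats 688.

688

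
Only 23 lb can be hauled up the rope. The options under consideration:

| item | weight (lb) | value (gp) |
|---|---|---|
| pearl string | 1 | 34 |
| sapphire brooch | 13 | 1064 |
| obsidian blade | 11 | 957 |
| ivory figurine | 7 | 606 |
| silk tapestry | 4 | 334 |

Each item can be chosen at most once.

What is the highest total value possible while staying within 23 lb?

Pearl string + obsidian blade + ivory figurine + silk tapestry uses 23 of the 23 lb and totals 1931.
Nothing else within 23 lb beats 1931.

1931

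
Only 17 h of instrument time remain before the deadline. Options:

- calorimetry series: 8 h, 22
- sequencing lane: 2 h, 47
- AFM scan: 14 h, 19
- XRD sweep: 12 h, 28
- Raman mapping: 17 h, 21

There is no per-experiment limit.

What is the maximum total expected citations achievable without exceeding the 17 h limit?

Density check — sequencing lane 23.50, calorimetry series 2.75, XRD sweep 2.33 are the best per h.
Best packing: 8×sequencing lane — 16 h, 376 total.

376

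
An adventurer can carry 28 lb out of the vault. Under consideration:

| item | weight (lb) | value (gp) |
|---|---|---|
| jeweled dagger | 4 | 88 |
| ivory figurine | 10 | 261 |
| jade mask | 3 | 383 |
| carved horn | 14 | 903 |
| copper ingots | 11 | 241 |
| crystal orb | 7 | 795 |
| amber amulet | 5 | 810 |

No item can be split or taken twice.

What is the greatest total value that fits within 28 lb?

2508

Filling by ratio: ivory figurine + jade mask + crystal orb + amber amulet for 2249, with 3 lb left unused.
The 13 lb tied up in ivory figurine and jade mask is better spent on carved horn — total rises to 2508 (26 lb).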